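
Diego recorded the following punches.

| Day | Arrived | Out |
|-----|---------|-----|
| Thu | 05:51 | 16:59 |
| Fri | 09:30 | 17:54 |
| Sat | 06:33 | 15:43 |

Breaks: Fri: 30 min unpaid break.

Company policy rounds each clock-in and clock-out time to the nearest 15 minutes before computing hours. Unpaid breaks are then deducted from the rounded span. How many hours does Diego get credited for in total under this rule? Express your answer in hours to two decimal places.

Thu: in 05:51→05:45, out 16:59→17:00; 11 h 15 min
Fri: in 09:30→09:30, out 17:54→18:00; 8 h 30 min − 30 min = 8 h 0 min
Sat: in 06:33→06:30, out 15:43→15:45; 9 h 15 min
Total credited: 28 h 30 min.

28.50 hours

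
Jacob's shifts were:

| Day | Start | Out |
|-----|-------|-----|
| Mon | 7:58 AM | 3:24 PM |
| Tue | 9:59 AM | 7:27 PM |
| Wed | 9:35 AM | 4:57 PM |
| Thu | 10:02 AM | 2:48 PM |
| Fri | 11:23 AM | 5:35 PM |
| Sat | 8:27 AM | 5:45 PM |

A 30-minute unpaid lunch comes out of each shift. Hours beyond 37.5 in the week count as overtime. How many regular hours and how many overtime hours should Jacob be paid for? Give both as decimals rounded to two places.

Regular 37.50 hours, overtime 4.03 hours

Mon: 7:58 AM–3:24 PM = 7 h 26 min; less 30 min break → 6 h 56 min
Tue: 9:59 AM–7:27 PM = 9 h 28 min; less 30 min break → 8 h 58 min
Wed: 9:35 AM–4:57 PM = 7 h 22 min; less 30 min break → 6 h 52 min
Thu: 10:02 AM–2:48 PM = 4 h 46 min; less 30 min break → 4 h 16 min
Fri: 11:23 AM–5:35 PM = 6 h 12 min; less 30 min break → 5 h 42 min
Sat: 8:27 AM–5:45 PM = 9 h 18 min; less 30 min break → 8 h 48 min
Total worked: 41 h 32 min = 41.53 h.
Threshold 37.5 h → overtime 4 h 2 min, regular 37 h 30 min.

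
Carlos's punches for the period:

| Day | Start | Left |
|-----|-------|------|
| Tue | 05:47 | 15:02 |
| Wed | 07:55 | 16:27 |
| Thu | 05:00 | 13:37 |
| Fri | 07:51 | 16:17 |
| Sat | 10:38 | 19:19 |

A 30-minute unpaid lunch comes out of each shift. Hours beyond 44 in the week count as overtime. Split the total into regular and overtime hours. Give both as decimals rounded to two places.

Tue: 05:47–15:02 = 9 h 15 min; less 30 min break → 8 h 45 min
Wed: 07:55–16:27 = 8 h 32 min; less 30 min break → 8 h 2 min
Thu: 05:00–13:37 = 8 h 37 min; less 30 min break → 8 h 7 min
Fri: 07:51–16:17 = 8 h 26 min; less 30 min break → 7 h 56 min
Sat: 10:38–19:19 = 8 h 41 min; less 30 min break → 8 h 11 min
Total worked: 41 h 1 min = 41.02 h.
Threshold 44 h → overtime 0 h 0 min, regular 41 h 1 min.

Regular 41.02 hours, overtime 0.00 hours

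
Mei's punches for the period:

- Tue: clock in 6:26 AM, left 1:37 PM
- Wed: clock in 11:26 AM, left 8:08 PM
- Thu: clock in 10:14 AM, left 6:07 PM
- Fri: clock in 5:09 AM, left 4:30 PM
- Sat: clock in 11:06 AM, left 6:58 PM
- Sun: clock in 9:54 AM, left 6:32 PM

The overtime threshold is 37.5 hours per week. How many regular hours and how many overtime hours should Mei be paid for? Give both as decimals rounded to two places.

Regular 37.50 hours, overtime 14.12 hours

Tue: 6:26 AM–1:37 PM = 7 h 11 min
Wed: 11:26 AM–8:08 PM = 8 h 42 min
Thu: 10:14 AM–6:07 PM = 7 h 53 min
Fri: 5:09 AM–4:30 PM = 11 h 21 min
Sat: 11:06 AM–6:58 PM = 7 h 52 min
Sun: 9:54 AM–6:32 PM = 8 h 38 min
Total worked: 51 h 37 min = 51.62 h.
Threshold 37.5 h → overtime 14 h 7 min, regular 37 h 30 min.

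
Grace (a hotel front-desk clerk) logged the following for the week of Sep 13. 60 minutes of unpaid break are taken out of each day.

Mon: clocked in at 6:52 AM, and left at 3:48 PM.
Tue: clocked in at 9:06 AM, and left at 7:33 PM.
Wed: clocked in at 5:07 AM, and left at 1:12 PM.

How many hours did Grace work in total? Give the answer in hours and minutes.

Mon: 6:52 AM–3:48 PM = 8 h 56 min; less 60 min break → 7 h 56 min
Tue: 9:06 AM–7:33 PM = 10 h 27 min; less 60 min break → 9 h 27 min
Wed: 5:07 AM–1:12 PM = 8 h 5 min; less 60 min break → 7 h 5 min
Total: 7 h 56 min + 9 h 27 min + 7 h 5 min = 24 h 28 min.

24 h 28 min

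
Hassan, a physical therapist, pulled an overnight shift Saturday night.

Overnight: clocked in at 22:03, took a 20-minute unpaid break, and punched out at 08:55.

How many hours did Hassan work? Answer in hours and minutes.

10 h 32 min

Overnight: 22:03 → midnight = 1 h 57 min; midnight → 08:55 = 8 h 55 min; span 10 h 52 min; less 20 min break → 10 h 32 min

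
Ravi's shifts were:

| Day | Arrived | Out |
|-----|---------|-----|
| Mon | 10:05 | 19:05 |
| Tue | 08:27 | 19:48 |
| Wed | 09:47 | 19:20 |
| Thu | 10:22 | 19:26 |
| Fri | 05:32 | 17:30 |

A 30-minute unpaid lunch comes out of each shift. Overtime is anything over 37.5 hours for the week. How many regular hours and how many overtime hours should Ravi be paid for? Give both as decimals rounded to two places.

Mon: 10:05–19:05 = 9 h 0 min; less 30 min break → 8 h 30 min
Tue: 08:27–19:48 = 11 h 21 min; less 30 min break → 10 h 51 min
Wed: 09:47–19:20 = 9 h 33 min; less 30 min break → 9 h 3 min
Thu: 10:22–19:26 = 9 h 4 min; less 30 min break → 8 h 34 min
Fri: 05:32–17:30 = 11 h 58 min; less 30 min break → 11 h 28 min
Total worked: 48 h 26 min = 48.43 h.
Threshold 37.5 h → overtime 10 h 56 min, regular 37 h 30 min.

Regular 37.50 hours, overtime 10.93 hours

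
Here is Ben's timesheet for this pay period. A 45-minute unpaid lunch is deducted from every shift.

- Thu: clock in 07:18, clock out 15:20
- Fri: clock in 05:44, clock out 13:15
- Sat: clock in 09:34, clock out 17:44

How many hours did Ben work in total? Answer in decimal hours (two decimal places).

Thu: 07:18–15:20 = 8 h 2 min; less 45 min break → 7 h 17 min
Fri: 05:44–13:15 = 7 h 31 min; less 45 min break → 6 h 46 min
Sat: 09:34–17:44 = 8 h 10 min; less 45 min break → 7 h 25 min
Total: 7 h 17 min + 6 h 46 min + 7 h 25 min = 21 h 28 min.

21.47 hours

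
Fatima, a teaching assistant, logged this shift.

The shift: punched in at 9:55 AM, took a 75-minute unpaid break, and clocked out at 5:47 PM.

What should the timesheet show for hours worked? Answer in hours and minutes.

6 h 37 min

The shift: 9:55 AM–5:47 PM = 7 h 52 min; less 75 min break → 6 h 37 min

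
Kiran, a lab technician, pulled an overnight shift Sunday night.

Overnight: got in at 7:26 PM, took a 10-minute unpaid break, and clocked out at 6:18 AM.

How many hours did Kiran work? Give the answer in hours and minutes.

10 h 42 min

Overnight: 7:26 PM → midnight = 4 h 34 min; midnight → 6:18 AM = 6 h 18 min; span 10 h 52 min; less 10 min break → 10 h 42 min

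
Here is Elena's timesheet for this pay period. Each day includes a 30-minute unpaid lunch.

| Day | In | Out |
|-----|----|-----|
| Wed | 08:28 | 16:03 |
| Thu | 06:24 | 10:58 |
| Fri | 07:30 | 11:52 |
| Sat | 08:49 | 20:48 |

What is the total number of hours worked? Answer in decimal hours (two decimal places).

26.50 hours

Wed: 08:28–16:03 = 7 h 35 min; less 30 min break → 7 h 5 min
Thu: 06:24–10:58 = 4 h 34 min; less 30 min break → 4 h 4 min
Fri: 07:30–11:52 = 4 h 22 min; less 30 min break → 3 h 52 min
Sat: 08:49–20:48 = 11 h 59 min; less 30 min break → 11 h 29 min
Total: 7 h 5 min + 4 h 4 min + 3 h 52 min + 11 h 29 min = 26 h 30 min.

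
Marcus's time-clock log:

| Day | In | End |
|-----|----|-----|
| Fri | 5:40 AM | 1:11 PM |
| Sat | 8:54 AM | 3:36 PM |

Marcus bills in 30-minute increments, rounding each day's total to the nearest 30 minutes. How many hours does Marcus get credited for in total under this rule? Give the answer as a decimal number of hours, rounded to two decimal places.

14.00 hours

Fri: 5:40 AM–1:11 PM = 7 h 31 min → rounds to 7 h 30 min
Sat: 8:54 AM–3:36 PM = 6 h 42 min → rounds to 6 h 30 min
Total credited: 14 h 0 min.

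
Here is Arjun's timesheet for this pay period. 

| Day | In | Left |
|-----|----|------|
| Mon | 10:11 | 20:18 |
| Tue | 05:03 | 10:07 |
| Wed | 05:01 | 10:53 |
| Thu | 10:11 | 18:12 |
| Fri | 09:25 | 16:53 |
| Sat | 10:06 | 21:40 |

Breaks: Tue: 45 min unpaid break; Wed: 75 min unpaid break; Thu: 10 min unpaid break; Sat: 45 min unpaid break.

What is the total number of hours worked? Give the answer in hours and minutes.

Mon: 10:11–20:18 = 10 h 7 min
Tue: 05:03–10:07 = 5 h 4 min; less 45 min break → 4 h 19 min
Wed: 05:01–10:53 = 5 h 52 min; less 75 min break → 4 h 37 min
Thu: 10:11–18:12 = 8 h 1 min; less 10 min break → 7 h 51 min
Fri: 09:25–16:53 = 7 h 28 min
Sat: 10:06–21:40 = 11 h 34 min; less 45 min break → 10 h 49 min
Total: 10 h 7 min + 4 h 19 min + 4 h 37 min + 7 h 51 min + 7 h 28 min + 10 h 49 min = 45 h 11 min.

45 h 11 min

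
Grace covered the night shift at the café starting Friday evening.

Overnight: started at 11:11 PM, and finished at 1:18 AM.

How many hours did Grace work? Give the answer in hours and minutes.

2 h 7 min

Overnight: 11:11 PM → midnight = 0 h 49 min; midnight → 1:18 AM = 1 h 18 min; span 2 h 7 min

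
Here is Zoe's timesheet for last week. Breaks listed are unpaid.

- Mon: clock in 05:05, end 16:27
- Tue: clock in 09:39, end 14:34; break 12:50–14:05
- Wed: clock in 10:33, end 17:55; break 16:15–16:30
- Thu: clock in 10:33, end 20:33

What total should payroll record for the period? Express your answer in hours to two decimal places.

32.15 hours

Mon: 05:05–16:27 = 11 h 22 min
Tue: 09:39–14:34 = 4 h 55 min; less 75 min break → 3 h 40 min
Wed: 10:33–17:55 = 7 h 22 min; less 15 min break → 7 h 7 min
Thu: 10:33–20:33 = 10 h 0 min
Total: 11 h 22 min + 3 h 40 min + 7 h 7 min + 10 h 0 min = 32 h 9 min.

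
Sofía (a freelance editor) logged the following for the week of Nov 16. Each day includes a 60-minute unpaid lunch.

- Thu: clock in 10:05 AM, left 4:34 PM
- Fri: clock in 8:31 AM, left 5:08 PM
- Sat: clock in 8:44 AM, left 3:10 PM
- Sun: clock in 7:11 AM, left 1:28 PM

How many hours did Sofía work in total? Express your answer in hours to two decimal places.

Thu: 10:05 AM–4:34 PM = 6 h 29 min; less 60 min break → 5 h 29 min
Fri: 8:31 AM–5:08 PM = 8 h 37 min; less 60 min break → 7 h 37 min
Sat: 8:44 AM–3:10 PM = 6 h 26 min; less 60 min break → 5 h 26 min
Sun: 7:11 AM–1:28 PM = 6 h 17 min; less 60 min break → 5 h 17 min
Total: 5 h 29 min + 7 h 37 min + 5 h 26 min + 5 h 17 min = 23 h 49 min.

23.82 hours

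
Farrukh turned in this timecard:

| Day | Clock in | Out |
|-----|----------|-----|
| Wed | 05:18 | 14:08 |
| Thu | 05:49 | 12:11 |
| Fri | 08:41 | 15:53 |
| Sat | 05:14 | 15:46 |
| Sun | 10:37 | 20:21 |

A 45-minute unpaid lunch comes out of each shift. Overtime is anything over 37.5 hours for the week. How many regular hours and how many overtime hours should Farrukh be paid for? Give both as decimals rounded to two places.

Wed: 05:18–14:08 = 8 h 50 min; less 45 min break → 8 h 5 min
Thu: 05:49–12:11 = 6 h 22 min; less 45 min break → 5 h 37 min
Fri: 08:41–15:53 = 7 h 12 min; less 45 min break → 6 h 27 min
Sat: 05:14–15:46 = 10 h 32 min; less 45 min break → 9 h 47 min
Sun: 10:37–20:21 = 9 h 44 min; less 45 min break → 8 h 59 min
Total worked: 38 h 55 min = 38.92 h.
Threshold 37.5 h → overtime 1 h 25 min, regular 37 h 30 min.

Regular 37.50 hours, overtime 1.42 hours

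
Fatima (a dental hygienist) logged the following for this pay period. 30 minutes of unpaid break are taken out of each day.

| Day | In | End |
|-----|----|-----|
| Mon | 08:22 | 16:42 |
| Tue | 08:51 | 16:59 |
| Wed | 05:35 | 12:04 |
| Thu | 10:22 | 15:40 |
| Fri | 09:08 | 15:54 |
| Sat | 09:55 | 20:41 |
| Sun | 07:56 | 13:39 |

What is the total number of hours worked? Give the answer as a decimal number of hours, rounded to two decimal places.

Mon: 08:22–16:42 = 8 h 20 min; less 30 min break → 7 h 50 min
Tue: 08:51–16:59 = 8 h 8 min; less 30 min break → 7 h 38 min
Wed: 05:35–12:04 = 6 h 29 min; less 30 min break → 5 h 59 min
Thu: 10:22–15:40 = 5 h 18 min; less 30 min break → 4 h 48 min
Fri: 09:08–15:54 = 6 h 46 min; less 30 min break → 6 h 16 min
Sat: 09:55–20:41 = 10 h 46 min; less 30 min break → 10 h 16 min
Sun: 07:56–13:39 = 5 h 43 min; less 30 min break → 5 h 13 min
Total: 7 h 50 min + 7 h 38 min + 5 h 59 min + 4 h 48 min + 6 h 16 min + 10 h 16 min + 5 h 13 min = 48 h 0 min.

48.00 hours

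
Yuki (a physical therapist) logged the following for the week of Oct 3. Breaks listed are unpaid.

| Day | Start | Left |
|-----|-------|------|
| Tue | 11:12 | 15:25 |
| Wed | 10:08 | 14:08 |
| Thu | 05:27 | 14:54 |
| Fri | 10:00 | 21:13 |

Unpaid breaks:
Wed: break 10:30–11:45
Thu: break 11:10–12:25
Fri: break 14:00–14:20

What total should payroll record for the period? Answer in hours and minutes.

26 h 3 min

Tue: 11:12–15:25 = 4 h 13 min
Wed: 10:08–14:08 = 4 h 0 min; less 75 min break → 2 h 45 min
Thu: 05:27–14:54 = 9 h 27 min; less 75 min break → 8 h 12 min
Fri: 10:00–21:13 = 11 h 13 min; less 20 min break → 10 h 53 min
Total: 4 h 13 min + 2 h 45 min + 8 h 12 min + 10 h 53 min = 26 h 3 min.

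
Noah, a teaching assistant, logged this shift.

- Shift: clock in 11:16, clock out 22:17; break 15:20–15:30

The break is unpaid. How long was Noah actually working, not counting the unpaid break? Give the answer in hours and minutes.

10 h 51 min

Shift: 11:16–22:17 = 11 h 1 min; less 10 min break → 10 h 51 min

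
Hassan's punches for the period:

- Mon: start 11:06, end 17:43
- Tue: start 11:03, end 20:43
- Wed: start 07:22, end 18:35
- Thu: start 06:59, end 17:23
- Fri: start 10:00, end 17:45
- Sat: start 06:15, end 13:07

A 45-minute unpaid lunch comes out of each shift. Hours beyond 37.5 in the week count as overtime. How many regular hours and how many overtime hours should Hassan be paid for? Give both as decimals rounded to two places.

Regular 37.50 hours, overtime 10.52 hours

Mon: 11:06–17:43 = 6 h 37 min; less 45 min break → 5 h 52 min
Tue: 11:03–20:43 = 9 h 40 min; less 45 min break → 8 h 55 min
Wed: 07:22–18:35 = 11 h 13 min; less 45 min break → 10 h 28 min
Thu: 06:59–17:23 = 10 h 24 min; less 45 min break → 9 h 39 min
Fri: 10:00–17:45 = 7 h 45 min; less 45 min break → 7 h 0 min
Sat: 06:15–13:07 = 6 h 52 min; less 45 min break → 6 h 7 min
Total worked: 48 h 1 min = 48.02 h.
Threshold 37.5 h → overtime 10 h 31 min, regular 37 h 30 min.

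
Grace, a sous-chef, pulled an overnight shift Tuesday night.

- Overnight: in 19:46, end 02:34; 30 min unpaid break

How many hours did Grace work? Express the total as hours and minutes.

Overnight: 19:46 → midnight = 4 h 14 min; midnight → 02:34 = 2 h 34 min; span 6 h 48 min; less 30 min break → 6 h 18 min

6 h 18 min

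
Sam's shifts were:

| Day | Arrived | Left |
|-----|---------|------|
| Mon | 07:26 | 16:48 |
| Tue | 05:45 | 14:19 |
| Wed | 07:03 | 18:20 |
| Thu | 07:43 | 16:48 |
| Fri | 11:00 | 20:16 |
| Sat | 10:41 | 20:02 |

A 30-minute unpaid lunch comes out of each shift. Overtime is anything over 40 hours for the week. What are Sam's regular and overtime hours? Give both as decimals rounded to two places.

Regular 40.00 hours, overtime 13.92 hours

Mon: 07:26–16:48 = 9 h 22 min; less 30 min break → 8 h 52 min
Tue: 05:45–14:19 = 8 h 34 min; less 30 min break → 8 h 4 min
Wed: 07:03–18:20 = 11 h 17 min; less 30 min break → 10 h 47 min
Thu: 07:43–16:48 = 9 h 5 min; less 30 min break → 8 h 35 min
Fri: 11:00–20:16 = 9 h 16 min; less 30 min break → 8 h 46 min
Sat: 10:41–20:02 = 9 h 21 min; less 30 min break → 8 h 51 min
Total worked: 53 h 55 min = 53.92 h.
Threshold 40 h → overtime 13 h 55 min, regular 40 h 0 min.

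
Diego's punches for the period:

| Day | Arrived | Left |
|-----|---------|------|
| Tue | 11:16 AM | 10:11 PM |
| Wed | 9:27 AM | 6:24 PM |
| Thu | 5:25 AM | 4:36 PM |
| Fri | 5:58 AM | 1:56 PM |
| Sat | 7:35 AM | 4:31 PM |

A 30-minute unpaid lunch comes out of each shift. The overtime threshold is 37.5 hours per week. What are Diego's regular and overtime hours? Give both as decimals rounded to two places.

Tue: 11:16 AM–10:11 PM = 10 h 55 min; less 30 min break → 10 h 25 min
Wed: 9:27 AM–6:24 PM = 8 h 57 min; less 30 min break → 8 h 27 min
Thu: 5:25 AM–4:36 PM = 11 h 11 min; less 30 min break → 10 h 41 min
Fri: 5:58 AM–1:56 PM = 7 h 58 min; less 30 min break → 7 h 28 min
Sat: 7:35 AM–4:31 PM = 8 h 56 min; less 30 min break → 8 h 26 min
Total worked: 45 h 27 min = 45.45 h.
Threshold 37.5 h → overtime 7 h 57 min, regular 37 h 30 min.

Regular 37.50 hours, overtime 7.95 hours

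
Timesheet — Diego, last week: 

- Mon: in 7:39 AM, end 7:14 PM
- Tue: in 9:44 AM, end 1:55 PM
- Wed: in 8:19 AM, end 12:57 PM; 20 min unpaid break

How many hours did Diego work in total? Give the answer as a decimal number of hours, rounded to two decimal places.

Mon: 7:39 AM–7:14 PM = 11 h 35 min
Tue: 9:44 AM–1:55 PM = 4 h 11 min
Wed: 8:19 AM–12:57 PM = 4 h 38 min; less 20 min break → 4 h 18 min
Total: 11 h 35 min + 4 h 11 min + 4 h 18 min = 20 h 4 min.

20.07 hours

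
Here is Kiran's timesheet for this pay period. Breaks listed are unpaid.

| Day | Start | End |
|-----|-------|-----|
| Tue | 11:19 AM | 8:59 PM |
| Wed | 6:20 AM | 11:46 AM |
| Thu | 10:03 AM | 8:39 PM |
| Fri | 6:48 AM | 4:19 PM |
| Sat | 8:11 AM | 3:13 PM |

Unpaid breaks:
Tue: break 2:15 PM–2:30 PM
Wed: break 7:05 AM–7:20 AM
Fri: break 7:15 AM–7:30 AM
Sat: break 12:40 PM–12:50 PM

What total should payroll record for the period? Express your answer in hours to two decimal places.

41.33 hours

Tue: 11:19 AM–8:59 PM = 9 h 40 min; less 15 min break → 9 h 25 min
Wed: 6:20 AM–11:46 AM = 5 h 26 min; less 15 min break → 5 h 11 min
Thu: 10:03 AM–8:39 PM = 10 h 36 min
Fri: 6:48 AM–4:19 PM = 9 h 31 min; less 15 min break → 9 h 16 min
Sat: 8:11 AM–3:13 PM = 7 h 2 min; less 10 min break → 6 h 52 min
Total: 9 h 25 min + 5 h 11 min + 10 h 36 min + 9 h 16 min + 6 h 52 min = 41 h 20 min.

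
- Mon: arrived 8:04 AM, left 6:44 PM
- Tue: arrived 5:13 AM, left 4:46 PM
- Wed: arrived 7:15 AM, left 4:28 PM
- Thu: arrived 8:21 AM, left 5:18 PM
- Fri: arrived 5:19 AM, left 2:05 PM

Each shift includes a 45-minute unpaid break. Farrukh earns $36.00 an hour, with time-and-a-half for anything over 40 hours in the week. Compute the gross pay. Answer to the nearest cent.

Mon: 8:04 AM–6:44 PM = 10 h 40 min; less 45 min break → 9 h 55 min
Tue: 5:13 AM–4:46 PM = 11 h 33 min; less 45 min break → 10 h 48 min
Wed: 7:15 AM–4:28 PM = 9 h 13 min; less 45 min break → 8 h 28 min
Thu: 8:21 AM–5:18 PM = 8 h 57 min; less 45 min break → 8 h 12 min
Fri: 5:19 AM–2:05 PM = 8 h 46 min; less 45 min break → 8 h 1 min
Total worked: 45 h 24 min = 2724 min.
Regular 40 h 0 min = 2400 min at $36.00/h; overtime 5 h 24 min = 324 min at $54.00/h.
Pay = (2400 × $36.00 + 324 × $54.00) ÷ 60 = $1731.60.

$1731.60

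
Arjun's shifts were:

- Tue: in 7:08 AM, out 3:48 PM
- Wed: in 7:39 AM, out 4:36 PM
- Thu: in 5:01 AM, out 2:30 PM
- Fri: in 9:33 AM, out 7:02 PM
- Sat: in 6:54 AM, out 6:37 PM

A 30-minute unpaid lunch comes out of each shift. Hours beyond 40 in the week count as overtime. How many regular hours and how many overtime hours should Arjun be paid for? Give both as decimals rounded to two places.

Regular 40.00 hours, overtime 5.80 hours

Tue: 7:08 AM–3:48 PM = 8 h 40 min; less 30 min break → 8 h 10 min
Wed: 7:39 AM–4:36 PM = 8 h 57 min; less 30 min break → 8 h 27 min
Thu: 5:01 AM–2:30 PM = 9 h 29 min; less 30 min break → 8 h 59 min
Fri: 9:33 AM–7:02 PM = 9 h 29 min; less 30 min break → 8 h 59 min
Sat: 6:54 AM–6:37 PM = 11 h 43 min; less 30 min break → 11 h 13 min
Total worked: 45 h 48 min = 45.80 h.
Threshold 40 h → overtime 5 h 48 min, regular 40 h 0 min.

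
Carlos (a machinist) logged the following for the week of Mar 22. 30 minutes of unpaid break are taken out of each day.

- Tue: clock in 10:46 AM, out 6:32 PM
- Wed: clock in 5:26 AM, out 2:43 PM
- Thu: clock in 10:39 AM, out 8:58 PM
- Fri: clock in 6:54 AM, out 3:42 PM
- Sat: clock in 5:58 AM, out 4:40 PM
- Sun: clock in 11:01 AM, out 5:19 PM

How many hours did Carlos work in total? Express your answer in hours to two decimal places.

50.17 hours

Tue: 10:46 AM–6:32 PM = 7 h 46 min; less 30 min break → 7 h 16 min
Wed: 5:26 AM–2:43 PM = 9 h 17 min; less 30 min break → 8 h 47 min
Thu: 10:39 AM–8:58 PM = 10 h 19 min; less 30 min break → 9 h 49 min
Fri: 6:54 AM–3:42 PM = 8 h 48 min; less 30 min break → 8 h 18 min
Sat: 5:58 AM–4:40 PM = 10 h 42 min; less 30 min break → 10 h 12 min
Sun: 11:01 AM–5:19 PM = 6 h 18 min; less 30 min break → 5 h 48 min
Total: 7 h 16 min + 8 h 47 min + 9 h 49 min + 8 h 18 min + 10 h 12 min + 5 h 48 min = 50 h 10 min.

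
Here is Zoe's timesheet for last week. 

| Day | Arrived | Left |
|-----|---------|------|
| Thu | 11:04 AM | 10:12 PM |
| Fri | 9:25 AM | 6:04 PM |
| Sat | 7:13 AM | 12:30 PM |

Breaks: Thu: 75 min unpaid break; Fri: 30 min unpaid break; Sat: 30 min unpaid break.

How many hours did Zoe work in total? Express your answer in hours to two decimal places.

22.82 hours

Thu: 11:04 AM–10:12 PM = 11 h 8 min; less 75 min break → 9 h 53 min
Fri: 9:25 AM–6:04 PM = 8 h 39 min; less 30 min break → 8 h 9 min
Sat: 7:13 AM–12:30 PM = 5 h 17 min; less 30 min break → 4 h 47 min
Total: 9 h 53 min + 8 h 9 min + 4 h 47 min = 22 h 49 min.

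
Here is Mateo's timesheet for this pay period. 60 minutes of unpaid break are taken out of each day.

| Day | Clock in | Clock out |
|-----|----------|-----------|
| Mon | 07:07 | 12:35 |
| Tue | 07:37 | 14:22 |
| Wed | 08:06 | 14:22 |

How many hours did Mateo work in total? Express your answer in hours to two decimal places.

15.48 hours

Mon: 07:07–12:35 = 5 h 28 min; less 60 min break → 4 h 28 min
Tue: 07:37–14:22 = 6 h 45 min; less 60 min break → 5 h 45 min
Wed: 08:06–14:22 = 6 h 16 min; less 60 min break → 5 h 16 min
Total: 4 h 28 min + 5 h 45 min + 5 h 16 min = 15 h 29 min.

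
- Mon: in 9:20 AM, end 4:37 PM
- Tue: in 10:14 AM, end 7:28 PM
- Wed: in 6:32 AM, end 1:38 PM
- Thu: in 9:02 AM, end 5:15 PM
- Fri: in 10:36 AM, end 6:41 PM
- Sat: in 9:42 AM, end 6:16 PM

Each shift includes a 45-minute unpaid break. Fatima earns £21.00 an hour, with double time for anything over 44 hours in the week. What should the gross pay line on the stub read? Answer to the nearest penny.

£923.65

Mon: 9:20 AM–4:37 PM = 7 h 17 min; less 45 min break → 6 h 32 min
Tue: 10:14 AM–7:28 PM = 9 h 14 min; less 45 min break → 8 h 29 min
Wed: 6:32 AM–1:38 PM = 7 h 6 min; less 45 min break → 6 h 21 min
Thu: 9:02 AM–5:15 PM = 8 h 13 min; less 45 min break → 7 h 28 min
Fri: 10:36 AM–6:41 PM = 8 h 5 min; less 45 min break → 7 h 20 min
Sat: 9:42 AM–6:16 PM = 8 h 34 min; less 45 min break → 7 h 49 min
Total worked: 43 h 59 min = 2639 min.
Regular 43 h 59 min = 2639 min at £21.00/h; overtime 0 h 0 min = 0 min at £42.00/h.
Pay = (2639 × £21.00 + 0 × £42.00) ÷ 60 = £923.65.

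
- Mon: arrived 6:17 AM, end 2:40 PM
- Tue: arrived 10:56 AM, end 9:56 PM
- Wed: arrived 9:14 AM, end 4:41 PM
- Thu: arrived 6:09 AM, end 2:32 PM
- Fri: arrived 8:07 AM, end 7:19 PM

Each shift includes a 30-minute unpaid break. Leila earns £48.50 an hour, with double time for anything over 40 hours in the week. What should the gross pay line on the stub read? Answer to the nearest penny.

Mon: 6:17 AM–2:40 PM = 8 h 23 min; less 30 min break → 7 h 53 min
Tue: 10:56 AM–9:56 PM = 11 h 0 min; less 30 min break → 10 h 30 min
Wed: 9:14 AM–4:41 PM = 7 h 27 min; less 30 min break → 6 h 57 min
Thu: 6:09 AM–2:32 PM = 8 h 23 min; less 30 min break → 7 h 53 min
Fri: 8:07 AM–7:19 PM = 11 h 12 min; less 30 min break → 10 h 42 min
Total worked: 43 h 55 min = 2635 min.
Regular 40 h 0 min = 2400 min at £48.50/h; overtime 3 h 55 min = 235 min at £97.00/h.
Pay = (2400 × £48.50 + 235 × £97.00) ÷ 60 = £2319.92.

£2319.92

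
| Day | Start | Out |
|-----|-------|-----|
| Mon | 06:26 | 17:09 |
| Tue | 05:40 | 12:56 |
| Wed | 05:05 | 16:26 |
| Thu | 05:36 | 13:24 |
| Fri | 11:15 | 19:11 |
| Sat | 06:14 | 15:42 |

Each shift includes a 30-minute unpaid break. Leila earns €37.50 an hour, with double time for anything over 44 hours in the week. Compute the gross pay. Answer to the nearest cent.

Mon: 06:26–17:09 = 10 h 43 min; less 30 min break → 10 h 13 min
Tue: 05:40–12:56 = 7 h 16 min; less 30 min break → 6 h 46 min
Wed: 05:05–16:26 = 11 h 21 min; less 30 min break → 10 h 51 min
Thu: 05:36–13:24 = 7 h 48 min; less 30 min break → 7 h 18 min
Fri: 11:15–19:11 = 7 h 56 min; less 30 min break → 7 h 26 min
Sat: 06:14–15:42 = 9 h 28 min; less 30 min break → 8 h 58 min
Total worked: 51 h 32 min = 3092 min.
Regular 44 h 0 min = 2640 min at €37.50/h; overtime 7 h 32 min = 452 min at €75.00/h.
Pay = (2640 × €37.50 + 452 × €75.00) ÷ 60 = €2215.00.

€2215.00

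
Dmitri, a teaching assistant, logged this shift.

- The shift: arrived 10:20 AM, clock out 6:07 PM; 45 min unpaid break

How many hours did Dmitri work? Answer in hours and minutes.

The shift: 10:20 AM–6:07 PM = 7 h 47 min; less 45 min break → 7 h 2 min

7 h 2 min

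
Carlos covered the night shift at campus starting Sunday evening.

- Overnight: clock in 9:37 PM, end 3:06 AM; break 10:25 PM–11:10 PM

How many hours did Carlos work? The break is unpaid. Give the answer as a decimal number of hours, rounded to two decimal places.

4.73 hours

Overnight: 9:37 PM → midnight = 2 h 23 min; midnight → 3:06 AM = 3 h 6 min; span 5 h 29 min; less 45 min break → 4 h 44 min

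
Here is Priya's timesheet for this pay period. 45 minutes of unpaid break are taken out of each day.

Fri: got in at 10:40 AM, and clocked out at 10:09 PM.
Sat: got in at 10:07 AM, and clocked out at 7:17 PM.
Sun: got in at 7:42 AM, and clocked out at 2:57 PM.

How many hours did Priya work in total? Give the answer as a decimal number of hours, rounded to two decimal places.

Fri: 10:40 AM–10:09 PM = 11 h 29 min; less 45 min break → 10 h 44 min
Sat: 10:07 AM–7:17 PM = 9 h 10 min; less 45 min break → 8 h 25 min
Sun: 7:42 AM–2:57 PM = 7 h 15 min; less 45 min break → 6 h 30 min
Total: 10 h 44 min + 8 h 25 min + 6 h 30 min = 25 h 39 min.

25.65 hours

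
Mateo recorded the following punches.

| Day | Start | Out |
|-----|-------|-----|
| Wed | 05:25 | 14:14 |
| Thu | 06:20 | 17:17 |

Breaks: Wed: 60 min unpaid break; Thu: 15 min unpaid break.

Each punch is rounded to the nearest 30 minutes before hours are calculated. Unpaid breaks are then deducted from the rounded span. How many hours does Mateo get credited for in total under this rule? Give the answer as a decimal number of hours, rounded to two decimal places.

Wed: in 05:25→05:30, out 14:14→14:00; 8 h 30 min − 60 min = 7 h 30 min
Thu: in 06:20→06:30, out 17:17→17:30; 11 h 0 min − 15 min = 10 h 45 min
Total credited: 18 h 15 min.

18.25 hours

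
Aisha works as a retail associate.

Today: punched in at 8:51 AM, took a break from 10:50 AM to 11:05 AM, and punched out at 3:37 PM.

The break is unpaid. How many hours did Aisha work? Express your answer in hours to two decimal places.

6.52 hours

Today: 8:51 AM–3:37 PM = 6 h 46 min; less 15 min break → 6 h 31 min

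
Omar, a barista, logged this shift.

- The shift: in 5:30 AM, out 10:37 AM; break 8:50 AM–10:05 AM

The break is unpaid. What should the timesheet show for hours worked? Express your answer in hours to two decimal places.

The shift: 5:30 AM–10:37 AM = 5 h 7 min; less 75 min break → 3 h 52 min

3.87 hours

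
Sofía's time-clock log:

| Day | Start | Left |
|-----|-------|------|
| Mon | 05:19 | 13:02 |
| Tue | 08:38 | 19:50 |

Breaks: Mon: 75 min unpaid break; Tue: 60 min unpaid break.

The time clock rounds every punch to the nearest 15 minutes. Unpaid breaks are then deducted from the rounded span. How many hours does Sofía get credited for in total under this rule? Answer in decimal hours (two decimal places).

16.50 hours

Mon: in 05:19→05:15, out 13:02→13:00; 7 h 45 min − 75 min = 6 h 30 min
Tue: in 08:38→08:45, out 19:50→19:45; 11 h 0 min − 60 min = 10 h 0 min
Total credited: 16 h 30 min.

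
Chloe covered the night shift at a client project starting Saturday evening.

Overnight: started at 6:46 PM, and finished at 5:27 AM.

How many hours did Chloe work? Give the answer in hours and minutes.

Overnight: 6:46 PM → midnight = 5 h 14 min; midnight → 5:27 AM = 5 h 27 min; span 10 h 41 min

10 h 41 min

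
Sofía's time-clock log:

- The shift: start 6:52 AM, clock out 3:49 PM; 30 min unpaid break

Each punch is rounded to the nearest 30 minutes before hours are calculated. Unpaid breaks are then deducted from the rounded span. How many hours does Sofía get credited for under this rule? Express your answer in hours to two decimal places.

8.50 hours

The shift: in 6:52 AM→7:00 AM, out 3:49 PM→4:00 PM; 9 h 0 min − 30 min = 8 h 30 min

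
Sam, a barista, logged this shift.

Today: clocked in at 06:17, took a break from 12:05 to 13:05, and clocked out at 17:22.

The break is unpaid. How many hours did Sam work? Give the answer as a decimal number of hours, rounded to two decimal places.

10.08 hours

Today: 06:17–17:22 = 11 h 5 min; less 60 min break → 10 h 5 min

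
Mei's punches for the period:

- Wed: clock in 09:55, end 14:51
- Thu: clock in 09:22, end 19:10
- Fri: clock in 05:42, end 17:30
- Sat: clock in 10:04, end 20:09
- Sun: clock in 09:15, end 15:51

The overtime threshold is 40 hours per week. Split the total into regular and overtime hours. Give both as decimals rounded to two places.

Regular 40.00 hours, overtime 3.22 hours

Wed: 09:55–14:51 = 4 h 56 min
Thu: 09:22–19:10 = 9 h 48 min
Fri: 05:42–17:30 = 11 h 48 min
Sat: 10:04–20:09 = 10 h 5 min
Sun: 09:15–15:51 = 6 h 36 min
Total worked: 43 h 13 min = 43.22 h.
Threshold 40 h → overtime 3 h 13 min, regular 40 h 0 min.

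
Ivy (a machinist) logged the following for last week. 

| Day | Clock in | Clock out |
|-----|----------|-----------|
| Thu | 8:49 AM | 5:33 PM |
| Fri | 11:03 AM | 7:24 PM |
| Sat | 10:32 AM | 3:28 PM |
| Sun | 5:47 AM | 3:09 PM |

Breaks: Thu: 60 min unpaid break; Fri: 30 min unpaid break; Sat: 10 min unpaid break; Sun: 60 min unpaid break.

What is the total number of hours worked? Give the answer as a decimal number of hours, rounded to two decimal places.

Thu: 8:49 AM–5:33 PM = 8 h 44 min; less 60 min break → 7 h 44 min
Fri: 11:03 AM–7:24 PM = 8 h 21 min; less 30 min break → 7 h 51 min
Sat: 10:32 AM–3:28 PM = 4 h 56 min; less 10 min break → 4 h 46 min
Sun: 5:47 AM–3:09 PM = 9 h 22 min; less 60 min break → 8 h 22 min
Total: 7 h 44 min + 7 h 51 min + 4 h 46 min + 8 h 22 min = 28 h 43 min.

28.72 hours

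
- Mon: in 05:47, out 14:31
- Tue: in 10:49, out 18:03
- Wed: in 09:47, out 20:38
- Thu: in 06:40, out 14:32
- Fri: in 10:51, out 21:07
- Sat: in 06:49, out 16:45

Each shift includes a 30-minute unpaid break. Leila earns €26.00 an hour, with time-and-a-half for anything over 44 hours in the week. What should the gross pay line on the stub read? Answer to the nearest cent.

Mon: 05:47–14:31 = 8 h 44 min; less 30 min break → 8 h 14 min
Tue: 10:49–18:03 = 7 h 14 min; less 30 min break → 6 h 44 min
Wed: 09:47–20:38 = 10 h 51 min; less 30 min break → 10 h 21 min
Thu: 06:40–14:32 = 7 h 52 min; less 30 min break → 7 h 22 min
Fri: 10:51–21:07 = 10 h 16 min; less 30 min break → 9 h 46 min
Sat: 06:49–16:45 = 9 h 56 min; less 30 min break → 9 h 26 min
Total worked: 51 h 53 min = 3113 min.
Regular 44 h 0 min = 2640 min at €26.00/h; overtime 7 h 53 min = 473 min at €39.00/h.
Pay = (2640 × €26.00 + 473 × €39.00) ÷ 60 = €1451.45.

€1451.45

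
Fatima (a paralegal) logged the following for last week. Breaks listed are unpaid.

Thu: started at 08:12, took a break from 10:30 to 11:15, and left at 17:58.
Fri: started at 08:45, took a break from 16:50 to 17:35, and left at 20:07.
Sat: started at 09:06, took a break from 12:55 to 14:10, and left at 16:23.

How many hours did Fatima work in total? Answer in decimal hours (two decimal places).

25.67 hours

Thu: 08:12–17:58 = 9 h 46 min; less 45 min break → 9 h 1 min
Fri: 08:45–20:07 = 11 h 22 min; less 45 min break → 10 h 37 min
Sat: 09:06–16:23 = 7 h 17 min; less 75 min break → 6 h 2 min
Total: 9 h 1 min + 10 h 37 min + 6 h 2 min = 25 h 40 min.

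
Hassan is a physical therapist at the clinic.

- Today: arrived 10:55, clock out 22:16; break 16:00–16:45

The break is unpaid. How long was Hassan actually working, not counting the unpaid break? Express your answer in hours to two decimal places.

Today: 10:55–22:16 = 11 h 21 min; less 45 min break → 10 h 36 min

10.60 hours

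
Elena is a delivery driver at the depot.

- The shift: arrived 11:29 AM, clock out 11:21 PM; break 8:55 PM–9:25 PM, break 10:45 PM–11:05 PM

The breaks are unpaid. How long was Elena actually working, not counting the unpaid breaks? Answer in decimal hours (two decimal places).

The shift: 11:29 AM–11:21 PM = 11 h 52 min; less 50 min break → 11 h 2 min

11.03 hours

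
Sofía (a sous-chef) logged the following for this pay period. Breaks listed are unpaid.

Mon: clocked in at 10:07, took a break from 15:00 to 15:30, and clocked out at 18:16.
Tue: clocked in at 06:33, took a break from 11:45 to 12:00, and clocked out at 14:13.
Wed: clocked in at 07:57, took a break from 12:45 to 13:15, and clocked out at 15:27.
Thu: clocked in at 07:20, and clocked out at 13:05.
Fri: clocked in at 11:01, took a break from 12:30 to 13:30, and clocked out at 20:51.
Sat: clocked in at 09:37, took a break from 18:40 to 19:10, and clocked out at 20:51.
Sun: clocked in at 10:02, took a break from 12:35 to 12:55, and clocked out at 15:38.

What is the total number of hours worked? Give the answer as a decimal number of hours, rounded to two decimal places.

52.65 hours

Mon: 10:07–18:16 = 8 h 9 min; less 30 min break → 7 h 39 min
Tue: 06:33–14:13 = 7 h 40 min; less 15 min break → 7 h 25 min
Wed: 07:57–15:27 = 7 h 30 min; less 30 min break → 7 h 0 min
Thu: 07:20–13:05 = 5 h 45 min
Fri: 11:01–20:51 = 9 h 50 min; less 60 min break → 8 h 50 min
Sat: 09:37–20:51 = 11 h 14 min; less 30 min break → 10 h 44 min
Sun: 10:02–15:38 = 5 h 36 min; less 20 min break → 5 h 16 min
Total: 7 h 39 min + 7 h 25 min + 7 h 0 min + 5 h 45 min + 8 h 50 min + 10 h 44 min + 5 h 16 min = 52 h 39 min.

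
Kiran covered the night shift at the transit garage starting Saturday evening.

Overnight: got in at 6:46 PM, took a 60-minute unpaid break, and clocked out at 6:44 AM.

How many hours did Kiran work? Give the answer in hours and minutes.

10 h 58 min

Overnight: 6:46 PM → midnight = 5 h 14 min; midnight → 6:44 AM = 6 h 44 min; span 11 h 58 min; less 60 min break → 10 h 58 min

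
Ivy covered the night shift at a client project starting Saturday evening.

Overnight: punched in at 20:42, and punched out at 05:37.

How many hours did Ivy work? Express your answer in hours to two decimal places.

Overnight: 20:42 → midnight = 3 h 18 min; midnight → 05:37 = 5 h 37 min; span 8 h 55 min

8.92 hours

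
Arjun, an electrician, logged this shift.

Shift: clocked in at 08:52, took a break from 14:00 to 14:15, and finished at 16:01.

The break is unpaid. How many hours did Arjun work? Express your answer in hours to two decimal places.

Shift: 08:52–16:01 = 7 h 9 min; less 15 min break → 6 h 54 min

6.90 hours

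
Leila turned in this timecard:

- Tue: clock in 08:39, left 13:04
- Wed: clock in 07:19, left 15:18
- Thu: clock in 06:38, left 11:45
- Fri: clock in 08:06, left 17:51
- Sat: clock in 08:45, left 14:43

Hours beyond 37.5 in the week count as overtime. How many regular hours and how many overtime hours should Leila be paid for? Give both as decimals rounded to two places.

Regular 33.23 hours, overtime 0.00 hours

Tue: 08:39–13:04 = 4 h 25 min
Wed: 07:19–15:18 = 7 h 59 min
Thu: 06:38–11:45 = 5 h 7 min
Fri: 08:06–17:51 = 9 h 45 min
Sat: 08:45–14:43 = 5 h 58 min
Total worked: 33 h 14 min = 33.23 h.
Threshold 37.5 h → overtime 0 h 0 min, regular 33 h 14 min.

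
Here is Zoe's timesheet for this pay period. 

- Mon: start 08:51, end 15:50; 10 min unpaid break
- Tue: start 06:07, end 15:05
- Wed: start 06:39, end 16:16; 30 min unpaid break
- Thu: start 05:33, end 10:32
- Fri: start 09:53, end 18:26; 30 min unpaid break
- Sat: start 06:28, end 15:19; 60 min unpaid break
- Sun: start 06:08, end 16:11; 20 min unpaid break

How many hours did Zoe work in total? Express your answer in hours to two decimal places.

Mon: 08:51–15:50 = 6 h 59 min; less 10 min break → 6 h 49 min
Tue: 06:07–15:05 = 8 h 58 min
Wed: 06:39–16:16 = 9 h 37 min; less 30 min break → 9 h 7 min
Thu: 05:33–10:32 = 4 h 59 min
Fri: 09:53–18:26 = 8 h 33 min; less 30 min break → 8 h 3 min
Sat: 06:28–15:19 = 8 h 51 min; less 60 min break → 7 h 51 min
Sun: 06:08–16:11 = 10 h 3 min; less 20 min break → 9 h 43 min
Total: 6 h 49 min + 8 h 58 min + 9 h 7 min + 4 h 59 min + 8 h 3 min + 7 h 51 min + 9 h 43 min = 55 h 30 min.

55.50 hours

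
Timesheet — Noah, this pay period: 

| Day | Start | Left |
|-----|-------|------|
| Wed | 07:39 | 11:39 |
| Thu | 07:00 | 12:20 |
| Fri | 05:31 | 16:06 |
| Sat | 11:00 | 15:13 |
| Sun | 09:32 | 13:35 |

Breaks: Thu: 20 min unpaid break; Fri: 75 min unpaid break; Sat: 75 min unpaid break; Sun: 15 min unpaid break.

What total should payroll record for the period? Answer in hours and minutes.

Wed: 07:39–11:39 = 4 h 0 min
Thu: 07:00–12:20 = 5 h 20 min; less 20 min break → 5 h 0 min
Fri: 05:31–16:06 = 10 h 35 min; less 75 min break → 9 h 20 min
Sat: 11:00–15:13 = 4 h 13 min; less 75 min break → 2 h 58 min
Sun: 09:32–13:35 = 4 h 3 min; less 15 min break → 3 h 48 min
Total: 4 h 0 min + 5 h 0 min + 9 h 20 min + 2 h 58 min + 3 h 48 min = 25 h 6 min.

25 h 6 min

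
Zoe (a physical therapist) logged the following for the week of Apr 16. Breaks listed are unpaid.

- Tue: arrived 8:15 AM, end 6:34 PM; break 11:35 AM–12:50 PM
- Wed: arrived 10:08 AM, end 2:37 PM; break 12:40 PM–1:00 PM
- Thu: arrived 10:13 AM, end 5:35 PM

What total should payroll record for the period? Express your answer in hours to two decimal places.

Tue: 8:15 AM–6:34 PM = 10 h 19 min; less 75 min break → 9 h 4 min
Wed: 10:08 AM–2:37 PM = 4 h 29 min; less 20 min break → 4 h 9 min
Thu: 10:13 AM–5:35 PM = 7 h 22 min
Total: 9 h 4 min + 4 h 9 min + 7 h 22 min = 20 h 35 min.

20.58 hours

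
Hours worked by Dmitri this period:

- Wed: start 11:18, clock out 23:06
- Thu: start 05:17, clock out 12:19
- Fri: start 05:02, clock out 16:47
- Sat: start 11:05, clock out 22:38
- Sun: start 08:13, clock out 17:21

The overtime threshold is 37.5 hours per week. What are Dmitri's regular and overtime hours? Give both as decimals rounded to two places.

Regular 37.50 hours, overtime 13.77 hours

Wed: 11:18–23:06 = 11 h 48 min
Thu: 05:17–12:19 = 7 h 2 min
Fri: 05:02–16:47 = 11 h 45 min
Sat: 11:05–22:38 = 11 h 33 min
Sun: 08:13–17:21 = 9 h 8 min
Total worked: 51 h 16 min = 51.27 h.
Threshold 37.5 h → overtime 13 h 46 min, regular 37 h 30 min.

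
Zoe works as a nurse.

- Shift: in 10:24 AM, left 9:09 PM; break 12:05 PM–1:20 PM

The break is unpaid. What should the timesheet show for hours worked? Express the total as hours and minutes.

Shift: 10:24 AM–9:09 PM = 10 h 45 min; less 75 min break → 9 h 30 min

9 h 30 min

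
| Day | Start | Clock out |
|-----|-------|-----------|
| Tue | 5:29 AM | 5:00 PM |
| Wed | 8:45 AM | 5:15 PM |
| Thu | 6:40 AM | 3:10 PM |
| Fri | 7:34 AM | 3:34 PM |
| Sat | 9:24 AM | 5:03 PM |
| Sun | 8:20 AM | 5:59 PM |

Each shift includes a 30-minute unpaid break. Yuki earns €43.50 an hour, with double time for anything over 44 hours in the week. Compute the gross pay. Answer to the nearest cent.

€2507.05

Tue: 5:29 AM–5:00 PM = 11 h 31 min; less 30 min break → 11 h 1 min
Wed: 8:45 AM–5:15 PM = 8 h 30 min; less 30 min break → 8 h 0 min
Thu: 6:40 AM–3:10 PM = 8 h 30 min; less 30 min break → 8 h 0 min
Fri: 7:34 AM–3:34 PM = 8 h 0 min; less 30 min break → 7 h 30 min
Sat: 9:24 AM–5:03 PM = 7 h 39 min; less 30 min break → 7 h 9 min
Sun: 8:20 AM–5:59 PM = 9 h 39 min; less 30 min break → 9 h 9 min
Total worked: 50 h 49 min = 3049 min.
Regular 44 h 0 min = 2640 min at €43.50/h; overtime 6 h 49 min = 409 min at €87.00/h.
Pay = (2640 × €43.50 + 409 × €87.00) ÷ 60 = €2507.05.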